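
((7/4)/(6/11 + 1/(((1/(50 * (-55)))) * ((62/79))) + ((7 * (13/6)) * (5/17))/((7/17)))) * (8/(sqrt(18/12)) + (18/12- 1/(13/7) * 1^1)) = -9548 * sqrt(6)/7145969- 179025/371590388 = -0.00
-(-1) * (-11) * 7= -77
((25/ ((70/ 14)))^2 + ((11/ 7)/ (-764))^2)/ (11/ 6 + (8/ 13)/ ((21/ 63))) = 27886081119/ 4104258424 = 6.79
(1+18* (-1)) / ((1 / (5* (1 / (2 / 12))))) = -510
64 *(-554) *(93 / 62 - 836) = 29588032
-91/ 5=-18.20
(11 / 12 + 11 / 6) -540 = -2149 / 4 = -537.25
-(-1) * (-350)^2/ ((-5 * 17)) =-24500/ 17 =-1441.18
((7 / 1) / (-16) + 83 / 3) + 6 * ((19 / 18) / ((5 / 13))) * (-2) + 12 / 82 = -54689 / 9840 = -5.56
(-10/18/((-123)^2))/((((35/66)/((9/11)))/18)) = -12/11767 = -0.00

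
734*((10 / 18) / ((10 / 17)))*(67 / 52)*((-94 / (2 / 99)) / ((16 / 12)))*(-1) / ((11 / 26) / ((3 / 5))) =176819499 / 40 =4420487.48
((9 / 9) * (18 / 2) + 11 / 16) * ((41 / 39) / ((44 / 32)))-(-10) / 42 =15305 / 2002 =7.64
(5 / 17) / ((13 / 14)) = 70 / 221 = 0.32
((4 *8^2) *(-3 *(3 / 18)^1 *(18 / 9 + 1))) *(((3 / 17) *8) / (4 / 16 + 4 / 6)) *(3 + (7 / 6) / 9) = -346112 / 187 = -1850.87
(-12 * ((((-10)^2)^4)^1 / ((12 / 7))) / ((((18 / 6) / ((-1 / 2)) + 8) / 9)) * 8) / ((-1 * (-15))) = -1680000000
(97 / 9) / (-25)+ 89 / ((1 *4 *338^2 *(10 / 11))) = -88609289 / 205639200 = -0.43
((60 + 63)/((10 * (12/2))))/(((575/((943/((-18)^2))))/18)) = 1681/9000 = 0.19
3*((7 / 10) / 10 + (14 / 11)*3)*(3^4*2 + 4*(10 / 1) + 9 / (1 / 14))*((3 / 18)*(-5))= -175357 / 55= -3188.31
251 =251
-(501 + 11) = -512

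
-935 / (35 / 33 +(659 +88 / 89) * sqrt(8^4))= -2746095 / 124059883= -0.02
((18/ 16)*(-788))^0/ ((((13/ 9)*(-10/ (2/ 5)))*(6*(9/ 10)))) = -1/ 195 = -0.01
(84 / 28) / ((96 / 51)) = 51 / 32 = 1.59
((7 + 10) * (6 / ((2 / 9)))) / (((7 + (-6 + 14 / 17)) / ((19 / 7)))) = 148257 / 217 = 683.21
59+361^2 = 130380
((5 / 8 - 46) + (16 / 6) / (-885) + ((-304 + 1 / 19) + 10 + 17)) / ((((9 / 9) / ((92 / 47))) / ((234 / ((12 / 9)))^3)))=-14375047712497407 / 4214960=-3410482593.55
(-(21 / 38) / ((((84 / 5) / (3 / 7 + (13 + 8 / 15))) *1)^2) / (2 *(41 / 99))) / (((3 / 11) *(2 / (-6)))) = 65011969 / 12825456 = 5.07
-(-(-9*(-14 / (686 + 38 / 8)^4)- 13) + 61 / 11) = -1321025489893292 / 71231766614019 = -18.55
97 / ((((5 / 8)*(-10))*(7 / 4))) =-1552 / 175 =-8.87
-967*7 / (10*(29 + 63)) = -6769 / 920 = -7.36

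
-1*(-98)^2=-9604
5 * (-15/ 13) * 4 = -300/ 13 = -23.08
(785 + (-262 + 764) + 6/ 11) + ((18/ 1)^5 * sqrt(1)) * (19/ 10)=197530671/ 55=3591466.75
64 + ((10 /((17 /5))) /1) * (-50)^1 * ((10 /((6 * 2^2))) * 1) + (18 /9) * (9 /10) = 1154 /255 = 4.53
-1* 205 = -205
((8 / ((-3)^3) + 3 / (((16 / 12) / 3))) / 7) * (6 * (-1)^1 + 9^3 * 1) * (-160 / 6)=-3359540 / 189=-17775.34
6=6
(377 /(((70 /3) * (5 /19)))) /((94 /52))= 279357 /8225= 33.96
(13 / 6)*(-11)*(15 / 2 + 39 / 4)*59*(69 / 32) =-13389519 / 256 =-52302.81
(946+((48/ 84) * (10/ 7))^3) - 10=110183464/ 117649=936.54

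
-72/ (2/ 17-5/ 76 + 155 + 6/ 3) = -31008/ 67637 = -0.46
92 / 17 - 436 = -7320 / 17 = -430.59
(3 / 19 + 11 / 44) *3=93 / 76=1.22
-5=-5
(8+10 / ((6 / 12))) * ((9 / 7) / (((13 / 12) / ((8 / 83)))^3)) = 31850496 / 1256216039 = 0.03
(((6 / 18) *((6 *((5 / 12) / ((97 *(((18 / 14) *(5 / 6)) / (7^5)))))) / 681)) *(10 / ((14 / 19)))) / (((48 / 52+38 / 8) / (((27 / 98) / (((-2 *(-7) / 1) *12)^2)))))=1729 / 374146848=0.00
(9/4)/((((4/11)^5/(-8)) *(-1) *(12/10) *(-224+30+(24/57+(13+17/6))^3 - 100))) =447382767645/758643653248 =0.59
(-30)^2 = 900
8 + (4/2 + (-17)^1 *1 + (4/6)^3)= -6.70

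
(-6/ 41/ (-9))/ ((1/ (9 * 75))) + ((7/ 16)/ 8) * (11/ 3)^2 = 553127/ 47232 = 11.71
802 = 802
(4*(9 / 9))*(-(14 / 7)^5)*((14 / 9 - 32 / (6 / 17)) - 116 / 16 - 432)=608672 / 9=67630.22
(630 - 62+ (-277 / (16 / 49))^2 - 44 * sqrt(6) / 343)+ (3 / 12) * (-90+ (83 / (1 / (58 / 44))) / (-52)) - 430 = 26348574015 / 36608 - 44 * sqrt(6) / 343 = 719748.76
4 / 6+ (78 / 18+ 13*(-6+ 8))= 31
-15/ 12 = -5/ 4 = -1.25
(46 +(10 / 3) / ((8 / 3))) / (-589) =-0.08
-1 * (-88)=88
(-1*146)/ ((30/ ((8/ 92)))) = -146/ 345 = -0.42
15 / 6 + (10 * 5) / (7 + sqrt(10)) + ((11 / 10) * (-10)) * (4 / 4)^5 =37 / 78 - 50 * sqrt(10) / 39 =-3.58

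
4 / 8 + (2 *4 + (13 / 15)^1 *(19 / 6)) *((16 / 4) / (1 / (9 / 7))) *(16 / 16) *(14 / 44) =18.08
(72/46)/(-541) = -36/12443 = -0.00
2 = 2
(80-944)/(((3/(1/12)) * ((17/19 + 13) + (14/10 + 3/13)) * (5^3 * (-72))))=247/1438050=0.00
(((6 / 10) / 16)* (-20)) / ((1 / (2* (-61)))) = 183 / 2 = 91.50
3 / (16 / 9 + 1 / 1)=27 / 25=1.08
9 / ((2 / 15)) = 135 / 2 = 67.50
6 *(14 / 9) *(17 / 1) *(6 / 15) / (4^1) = 15.87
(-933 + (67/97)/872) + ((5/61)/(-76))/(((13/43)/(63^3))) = -2325850681265/1274427128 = -1825.02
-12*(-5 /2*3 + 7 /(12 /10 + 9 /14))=1910 /43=44.42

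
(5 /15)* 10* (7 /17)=70 /51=1.37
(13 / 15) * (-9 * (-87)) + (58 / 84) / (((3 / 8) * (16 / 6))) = 142651 / 210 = 679.29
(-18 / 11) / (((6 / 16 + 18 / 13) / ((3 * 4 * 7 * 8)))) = -419328 / 671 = -624.93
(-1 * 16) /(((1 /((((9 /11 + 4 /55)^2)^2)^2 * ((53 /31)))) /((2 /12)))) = -1.81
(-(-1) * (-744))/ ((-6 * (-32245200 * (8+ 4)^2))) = -31/ 1160827200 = -0.00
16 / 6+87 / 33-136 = -4313 / 33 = -130.70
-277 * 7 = -1939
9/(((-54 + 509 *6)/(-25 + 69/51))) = -603/8500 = -0.07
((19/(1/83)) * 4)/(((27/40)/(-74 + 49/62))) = -684157.99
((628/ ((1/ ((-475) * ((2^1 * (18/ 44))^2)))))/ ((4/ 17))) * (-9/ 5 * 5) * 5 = 4621039875/ 121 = 38190412.19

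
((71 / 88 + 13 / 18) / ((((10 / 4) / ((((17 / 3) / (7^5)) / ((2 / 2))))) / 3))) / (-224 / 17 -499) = -49997 / 41392903860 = -0.00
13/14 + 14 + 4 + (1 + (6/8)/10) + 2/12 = 16943/840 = 20.17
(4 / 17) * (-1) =-4 / 17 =-0.24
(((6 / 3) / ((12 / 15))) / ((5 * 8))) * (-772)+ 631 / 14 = -89 / 28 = -3.18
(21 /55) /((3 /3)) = 21 /55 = 0.38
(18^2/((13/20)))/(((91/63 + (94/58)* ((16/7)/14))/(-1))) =-291.66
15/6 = 5/2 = 2.50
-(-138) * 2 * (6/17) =1656/17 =97.41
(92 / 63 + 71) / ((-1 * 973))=-4565 / 61299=-0.07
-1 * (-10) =10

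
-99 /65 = -1.52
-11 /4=-2.75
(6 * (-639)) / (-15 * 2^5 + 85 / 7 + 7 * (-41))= 13419 / 2642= 5.08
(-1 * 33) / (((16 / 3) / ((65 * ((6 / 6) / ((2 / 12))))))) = -19305 / 8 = -2413.12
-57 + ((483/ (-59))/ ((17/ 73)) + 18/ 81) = -829864/ 9027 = -91.93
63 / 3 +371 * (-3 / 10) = -903 / 10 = -90.30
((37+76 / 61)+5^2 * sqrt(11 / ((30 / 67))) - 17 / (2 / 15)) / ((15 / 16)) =-87112 / 915+8 * sqrt(22110) / 9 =36.97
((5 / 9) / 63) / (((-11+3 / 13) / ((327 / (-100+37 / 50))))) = 35425 / 13132098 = 0.00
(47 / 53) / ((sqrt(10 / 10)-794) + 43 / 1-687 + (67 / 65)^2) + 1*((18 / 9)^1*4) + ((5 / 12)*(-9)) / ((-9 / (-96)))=-10289552431 / 321542308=-32.00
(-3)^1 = -3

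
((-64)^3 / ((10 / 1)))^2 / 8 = 2147483648 / 25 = 85899345.92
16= 16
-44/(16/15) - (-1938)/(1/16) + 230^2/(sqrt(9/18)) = 123867/4 + 52900 *sqrt(2) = 105778.65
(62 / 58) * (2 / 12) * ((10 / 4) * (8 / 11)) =310 / 957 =0.32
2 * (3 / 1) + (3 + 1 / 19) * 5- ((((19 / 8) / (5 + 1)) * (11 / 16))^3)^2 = 82897300692603747917 / 3898709902419296256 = 21.26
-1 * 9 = -9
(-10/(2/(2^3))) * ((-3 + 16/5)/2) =-4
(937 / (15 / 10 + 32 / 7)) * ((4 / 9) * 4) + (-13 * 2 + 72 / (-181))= 34334558 / 138465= 247.97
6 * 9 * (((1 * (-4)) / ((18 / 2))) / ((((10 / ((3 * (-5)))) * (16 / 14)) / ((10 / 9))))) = 35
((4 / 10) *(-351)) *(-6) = 4212 / 5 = 842.40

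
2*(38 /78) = 0.97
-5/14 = -0.36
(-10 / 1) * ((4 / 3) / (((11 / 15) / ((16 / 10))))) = -320 / 11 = -29.09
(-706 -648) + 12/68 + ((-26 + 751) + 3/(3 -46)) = -459721/731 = -628.89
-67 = -67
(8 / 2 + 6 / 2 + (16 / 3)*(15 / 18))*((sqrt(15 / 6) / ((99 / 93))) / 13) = 3193*sqrt(10) / 7722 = 1.31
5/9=0.56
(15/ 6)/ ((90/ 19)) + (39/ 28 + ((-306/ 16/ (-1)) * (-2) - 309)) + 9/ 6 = -86645/ 252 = -343.83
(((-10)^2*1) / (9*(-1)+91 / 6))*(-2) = -1200 / 37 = -32.43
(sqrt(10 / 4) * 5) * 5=25 * sqrt(10) / 2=39.53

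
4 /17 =0.24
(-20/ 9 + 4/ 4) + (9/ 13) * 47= 3664/ 117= 31.32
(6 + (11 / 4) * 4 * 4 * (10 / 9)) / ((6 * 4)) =247 / 108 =2.29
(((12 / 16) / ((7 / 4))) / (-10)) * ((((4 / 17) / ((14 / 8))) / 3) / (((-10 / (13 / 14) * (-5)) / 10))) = -52 / 145775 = -0.00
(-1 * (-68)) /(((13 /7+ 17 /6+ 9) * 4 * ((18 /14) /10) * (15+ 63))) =1666 /13455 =0.12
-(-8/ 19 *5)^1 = 40/ 19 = 2.11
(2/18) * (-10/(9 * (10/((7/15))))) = -7/1215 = -0.01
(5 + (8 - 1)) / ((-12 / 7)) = -7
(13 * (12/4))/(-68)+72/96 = 3/17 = 0.18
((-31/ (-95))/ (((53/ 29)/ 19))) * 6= 20.35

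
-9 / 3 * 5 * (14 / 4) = -105 / 2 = -52.50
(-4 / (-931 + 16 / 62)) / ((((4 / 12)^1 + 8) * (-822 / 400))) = -992 / 3952861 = -0.00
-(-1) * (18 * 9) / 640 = 81 / 320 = 0.25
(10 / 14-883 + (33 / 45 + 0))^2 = 8567908969 / 11025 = 777134.60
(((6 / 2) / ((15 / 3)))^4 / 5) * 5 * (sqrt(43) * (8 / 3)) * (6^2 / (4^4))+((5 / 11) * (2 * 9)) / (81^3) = 10 / 649539+243 * sqrt(43) / 5000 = 0.32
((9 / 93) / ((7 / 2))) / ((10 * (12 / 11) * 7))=11 / 30380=0.00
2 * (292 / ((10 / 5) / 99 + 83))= 57816 / 8219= 7.03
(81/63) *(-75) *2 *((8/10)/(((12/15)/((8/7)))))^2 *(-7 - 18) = 2160000/343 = 6297.38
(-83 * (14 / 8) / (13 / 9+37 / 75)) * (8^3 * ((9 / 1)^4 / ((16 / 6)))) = -10292240700 / 109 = -94424226.61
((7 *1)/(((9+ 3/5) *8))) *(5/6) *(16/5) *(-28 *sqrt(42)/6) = -245 *sqrt(42)/216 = -7.35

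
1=1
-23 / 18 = -1.28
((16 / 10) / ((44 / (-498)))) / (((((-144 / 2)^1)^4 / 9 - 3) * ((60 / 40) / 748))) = -45152 / 14929905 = -0.00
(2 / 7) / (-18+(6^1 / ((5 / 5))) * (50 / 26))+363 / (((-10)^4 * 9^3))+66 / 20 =387671929 / 119070000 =3.26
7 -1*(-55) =62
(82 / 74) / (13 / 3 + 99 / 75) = 3075 / 15688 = 0.20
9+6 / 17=159 / 17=9.35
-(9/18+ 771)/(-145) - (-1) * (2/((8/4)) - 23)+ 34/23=-101391/6670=-15.20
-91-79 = -170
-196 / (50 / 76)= -7448 / 25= -297.92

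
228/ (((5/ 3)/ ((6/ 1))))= 4104/ 5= 820.80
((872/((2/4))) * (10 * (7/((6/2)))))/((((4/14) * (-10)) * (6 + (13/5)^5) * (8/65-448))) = 1084890625/4258099431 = 0.25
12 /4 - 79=-76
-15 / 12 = -5 / 4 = -1.25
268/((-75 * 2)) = -134/75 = -1.79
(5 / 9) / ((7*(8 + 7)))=1 / 189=0.01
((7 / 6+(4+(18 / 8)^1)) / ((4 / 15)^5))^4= 257572912525344944000244140625 / 281474976710656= 915082809617277.86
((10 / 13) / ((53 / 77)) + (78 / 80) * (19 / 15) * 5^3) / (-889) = -857075 / 4900168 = -0.17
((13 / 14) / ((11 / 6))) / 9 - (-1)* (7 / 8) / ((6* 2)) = 955 / 7392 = 0.13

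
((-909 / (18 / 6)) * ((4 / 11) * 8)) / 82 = -4848 / 451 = -10.75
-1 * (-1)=1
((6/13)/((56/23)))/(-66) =-23/8008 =-0.00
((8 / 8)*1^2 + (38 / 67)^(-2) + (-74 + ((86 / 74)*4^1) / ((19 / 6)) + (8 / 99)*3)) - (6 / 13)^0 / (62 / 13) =-3738010699 / 54656844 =-68.39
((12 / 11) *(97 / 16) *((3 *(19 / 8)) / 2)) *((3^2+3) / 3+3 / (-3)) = 49761 / 704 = 70.68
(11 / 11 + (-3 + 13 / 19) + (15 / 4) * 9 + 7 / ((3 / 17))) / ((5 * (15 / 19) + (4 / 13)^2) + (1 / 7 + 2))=19447337 / 1668216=11.66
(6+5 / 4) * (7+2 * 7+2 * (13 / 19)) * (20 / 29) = 2125 / 19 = 111.84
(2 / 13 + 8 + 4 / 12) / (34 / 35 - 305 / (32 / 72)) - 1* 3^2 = -9.01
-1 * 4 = -4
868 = 868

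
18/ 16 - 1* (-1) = 17/ 8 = 2.12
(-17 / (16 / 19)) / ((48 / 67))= -21641 / 768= -28.18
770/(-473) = -70/43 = -1.63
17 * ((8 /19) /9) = 136 /171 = 0.80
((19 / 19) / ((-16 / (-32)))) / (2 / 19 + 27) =38 / 515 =0.07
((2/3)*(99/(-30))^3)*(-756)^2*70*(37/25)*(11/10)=-4876369585164/3125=-1560438267.25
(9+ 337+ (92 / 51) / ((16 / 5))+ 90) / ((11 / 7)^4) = 213830659 / 2986764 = 71.59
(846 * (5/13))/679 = 4230/8827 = 0.48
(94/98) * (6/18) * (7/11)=47/231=0.20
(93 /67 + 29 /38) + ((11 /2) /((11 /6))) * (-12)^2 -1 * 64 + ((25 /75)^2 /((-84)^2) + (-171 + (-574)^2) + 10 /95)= 26651142902929 /80840592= 329675.26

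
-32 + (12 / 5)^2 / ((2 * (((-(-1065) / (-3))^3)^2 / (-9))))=-1601253549012500648 / 50039173406640625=-32.00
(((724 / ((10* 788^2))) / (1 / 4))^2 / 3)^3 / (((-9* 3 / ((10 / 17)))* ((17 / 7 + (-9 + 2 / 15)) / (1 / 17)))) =246132798289567 / 3243960234860228443603204228121174640000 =0.00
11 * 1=11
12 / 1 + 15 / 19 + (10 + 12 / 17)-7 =5328 / 323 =16.50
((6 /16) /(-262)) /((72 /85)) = -85 /50304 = -0.00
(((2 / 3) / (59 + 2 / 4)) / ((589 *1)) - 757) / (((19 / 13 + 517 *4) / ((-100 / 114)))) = 103464827050 / 322447547583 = 0.32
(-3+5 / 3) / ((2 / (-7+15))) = -5.33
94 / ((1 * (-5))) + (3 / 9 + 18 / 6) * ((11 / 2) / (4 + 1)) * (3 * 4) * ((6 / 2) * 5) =3206 / 5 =641.20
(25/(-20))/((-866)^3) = 5/2597847584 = 0.00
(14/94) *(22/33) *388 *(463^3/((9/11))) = 4673409073.24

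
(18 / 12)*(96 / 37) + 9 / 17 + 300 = 191481 / 629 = 304.42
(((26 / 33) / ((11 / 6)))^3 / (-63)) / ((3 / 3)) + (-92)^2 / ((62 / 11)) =5195587224488 / 3459858633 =1501.68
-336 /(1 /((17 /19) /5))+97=3503 /95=36.87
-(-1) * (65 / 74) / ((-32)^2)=65 / 75776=0.00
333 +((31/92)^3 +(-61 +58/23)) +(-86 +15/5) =149165471/778688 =191.56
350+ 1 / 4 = 1401 / 4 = 350.25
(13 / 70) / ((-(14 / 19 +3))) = -247 / 4970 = -0.05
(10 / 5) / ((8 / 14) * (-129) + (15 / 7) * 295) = 14 / 3909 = 0.00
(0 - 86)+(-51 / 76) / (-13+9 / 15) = -85.95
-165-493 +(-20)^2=-258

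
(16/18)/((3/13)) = 104/27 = 3.85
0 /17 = 0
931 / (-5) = -931 / 5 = -186.20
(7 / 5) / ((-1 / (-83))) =581 / 5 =116.20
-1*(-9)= 9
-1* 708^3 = -354894912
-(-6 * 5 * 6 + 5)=175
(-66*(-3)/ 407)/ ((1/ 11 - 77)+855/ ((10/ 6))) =22/ 19721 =0.00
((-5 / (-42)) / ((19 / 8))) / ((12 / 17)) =85 / 1197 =0.07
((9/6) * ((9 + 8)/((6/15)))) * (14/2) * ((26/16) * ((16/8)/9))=161.15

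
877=877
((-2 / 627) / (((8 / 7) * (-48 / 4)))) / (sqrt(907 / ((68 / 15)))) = 0.00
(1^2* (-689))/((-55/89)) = 1114.93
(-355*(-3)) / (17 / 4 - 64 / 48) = 2556 / 7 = 365.14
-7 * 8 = -56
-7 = -7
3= 3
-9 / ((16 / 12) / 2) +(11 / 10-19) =-157 / 5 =-31.40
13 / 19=0.68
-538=-538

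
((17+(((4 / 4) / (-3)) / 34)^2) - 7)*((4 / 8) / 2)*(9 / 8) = 104041 / 36992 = 2.81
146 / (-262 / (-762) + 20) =55626 / 7751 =7.18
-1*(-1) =1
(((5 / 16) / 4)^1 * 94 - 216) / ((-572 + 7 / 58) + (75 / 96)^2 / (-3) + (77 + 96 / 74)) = 687784416 / 1627643297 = 0.42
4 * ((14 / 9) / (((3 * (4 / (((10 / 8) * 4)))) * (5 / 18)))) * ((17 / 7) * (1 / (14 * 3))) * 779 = 26486 / 63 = 420.41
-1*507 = -507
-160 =-160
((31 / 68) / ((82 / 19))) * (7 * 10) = 20615 / 2788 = 7.39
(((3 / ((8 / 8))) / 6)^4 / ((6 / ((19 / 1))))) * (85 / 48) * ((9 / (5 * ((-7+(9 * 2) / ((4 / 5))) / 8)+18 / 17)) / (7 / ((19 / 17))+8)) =521645 / 25348256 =0.02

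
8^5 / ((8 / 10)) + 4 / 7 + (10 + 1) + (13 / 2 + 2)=573721 / 14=40980.07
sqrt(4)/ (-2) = -1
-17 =-17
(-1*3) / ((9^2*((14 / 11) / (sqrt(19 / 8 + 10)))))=-0.10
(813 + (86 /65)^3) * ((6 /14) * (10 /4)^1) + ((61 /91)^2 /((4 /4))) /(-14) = 16456499641 /18839275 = 873.52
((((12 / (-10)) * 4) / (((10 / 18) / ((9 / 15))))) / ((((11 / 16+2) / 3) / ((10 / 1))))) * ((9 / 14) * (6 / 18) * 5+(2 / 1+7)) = -4385664 / 7525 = -582.81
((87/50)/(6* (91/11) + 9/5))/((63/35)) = 319/16974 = 0.02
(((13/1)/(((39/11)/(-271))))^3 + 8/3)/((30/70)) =-185431694483/81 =-2289280178.80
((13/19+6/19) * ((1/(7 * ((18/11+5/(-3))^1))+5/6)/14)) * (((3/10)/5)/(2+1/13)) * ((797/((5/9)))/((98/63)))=-7.39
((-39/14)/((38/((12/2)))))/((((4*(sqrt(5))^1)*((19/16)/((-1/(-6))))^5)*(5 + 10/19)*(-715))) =4096*sqrt(5)/13513000780125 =0.00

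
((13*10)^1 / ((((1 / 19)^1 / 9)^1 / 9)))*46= 9203220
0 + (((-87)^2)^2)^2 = 3282116715437121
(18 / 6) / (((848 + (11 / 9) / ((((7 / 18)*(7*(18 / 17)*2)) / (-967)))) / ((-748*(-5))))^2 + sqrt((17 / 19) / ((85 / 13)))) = -199473517601017741940443200 / 305881181670373141732707581 + 71041479874835675014656000*sqrt(1235) / 305881181670373141732707581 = 7.51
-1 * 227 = -227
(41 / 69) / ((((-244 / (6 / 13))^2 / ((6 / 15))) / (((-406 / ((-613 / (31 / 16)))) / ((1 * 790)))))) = 774039 / 560340177623200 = 0.00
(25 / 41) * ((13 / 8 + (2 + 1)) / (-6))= -0.47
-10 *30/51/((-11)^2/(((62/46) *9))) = -27900/47311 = -0.59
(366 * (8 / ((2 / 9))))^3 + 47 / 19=43461464799791 / 19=2287445515778.47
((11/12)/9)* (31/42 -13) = -5665/4536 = -1.25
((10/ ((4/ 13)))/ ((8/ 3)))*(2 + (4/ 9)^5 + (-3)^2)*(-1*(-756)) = 296006165/ 2916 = 101511.03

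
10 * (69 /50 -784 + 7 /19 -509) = -1226689 /95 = -12912.52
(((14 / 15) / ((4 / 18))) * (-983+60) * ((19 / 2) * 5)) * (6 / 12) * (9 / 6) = -1104831 / 8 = -138103.88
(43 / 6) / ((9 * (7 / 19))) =817 / 378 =2.16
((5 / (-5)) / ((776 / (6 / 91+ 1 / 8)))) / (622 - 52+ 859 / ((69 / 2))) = -9591 / 23189164544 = -0.00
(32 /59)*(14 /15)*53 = 23744 /885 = 26.83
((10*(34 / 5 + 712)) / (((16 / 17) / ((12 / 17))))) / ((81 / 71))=42529 / 9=4725.44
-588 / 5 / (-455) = 84 / 325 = 0.26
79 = 79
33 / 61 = 0.54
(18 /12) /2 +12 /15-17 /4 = -2.70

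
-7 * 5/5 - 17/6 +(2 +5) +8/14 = -95/42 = -2.26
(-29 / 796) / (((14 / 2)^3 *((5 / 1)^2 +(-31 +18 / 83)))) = 2407 / 131053440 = 0.00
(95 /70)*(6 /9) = 19 /21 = 0.90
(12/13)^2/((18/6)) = 48/169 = 0.28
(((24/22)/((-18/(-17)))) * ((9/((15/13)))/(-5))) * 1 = -442/275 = -1.61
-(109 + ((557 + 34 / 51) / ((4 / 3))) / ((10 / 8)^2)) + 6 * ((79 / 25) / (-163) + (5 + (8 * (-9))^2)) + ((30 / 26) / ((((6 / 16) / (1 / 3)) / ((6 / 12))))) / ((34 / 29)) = 16619737573 / 540345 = 30757.64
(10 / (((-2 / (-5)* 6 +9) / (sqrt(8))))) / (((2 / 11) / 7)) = 3850* sqrt(2) / 57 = 95.52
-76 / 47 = -1.62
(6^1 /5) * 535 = 642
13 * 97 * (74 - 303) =-288769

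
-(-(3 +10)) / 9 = 13 / 9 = 1.44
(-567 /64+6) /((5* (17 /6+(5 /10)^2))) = -549 /2960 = -0.19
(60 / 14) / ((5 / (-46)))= -276 / 7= -39.43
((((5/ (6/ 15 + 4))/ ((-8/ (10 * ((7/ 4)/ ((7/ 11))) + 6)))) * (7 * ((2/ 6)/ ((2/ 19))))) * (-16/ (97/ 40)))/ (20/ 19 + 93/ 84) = 1185163000/ 3677949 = 322.23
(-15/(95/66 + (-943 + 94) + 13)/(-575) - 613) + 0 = -3882935293/6334315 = -613.00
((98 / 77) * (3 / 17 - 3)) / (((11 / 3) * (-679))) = 288 / 199529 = 0.00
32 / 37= 0.86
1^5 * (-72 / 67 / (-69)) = 24 / 1541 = 0.02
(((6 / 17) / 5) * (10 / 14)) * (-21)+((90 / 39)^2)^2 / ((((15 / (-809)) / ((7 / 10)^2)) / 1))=-750.55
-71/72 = -0.99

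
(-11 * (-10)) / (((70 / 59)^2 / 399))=2182587 / 70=31179.81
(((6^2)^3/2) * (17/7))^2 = 157272523776/49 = 3209643342.37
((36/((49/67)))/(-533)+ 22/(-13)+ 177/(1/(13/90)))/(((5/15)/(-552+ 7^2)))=-9372619817/261170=-35887.05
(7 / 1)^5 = 16807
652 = 652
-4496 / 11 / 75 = -4496 / 825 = -5.45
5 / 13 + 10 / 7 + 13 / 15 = 3658 / 1365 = 2.68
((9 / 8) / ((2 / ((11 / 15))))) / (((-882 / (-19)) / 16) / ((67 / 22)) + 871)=42009 / 88799660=0.00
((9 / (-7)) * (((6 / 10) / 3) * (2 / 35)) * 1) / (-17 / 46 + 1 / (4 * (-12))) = 19872 / 527975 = 0.04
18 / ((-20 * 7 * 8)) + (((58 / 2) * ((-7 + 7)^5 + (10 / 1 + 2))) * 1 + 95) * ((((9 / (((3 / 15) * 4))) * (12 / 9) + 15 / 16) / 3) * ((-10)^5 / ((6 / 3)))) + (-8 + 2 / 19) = -1252028834171 / 10640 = -117671882.91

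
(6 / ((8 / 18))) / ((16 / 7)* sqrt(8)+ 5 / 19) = -125685 / 1476206+ 1091664* sqrt(2) / 738103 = 2.01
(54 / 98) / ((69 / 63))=81 / 161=0.50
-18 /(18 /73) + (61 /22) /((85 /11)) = -12349 /170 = -72.64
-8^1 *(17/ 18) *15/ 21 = -340/ 63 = -5.40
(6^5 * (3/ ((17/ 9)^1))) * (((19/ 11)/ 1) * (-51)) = -11967264/ 11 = -1087933.09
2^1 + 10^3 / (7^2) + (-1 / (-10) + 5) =13479 / 490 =27.51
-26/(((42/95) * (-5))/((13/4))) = 3211/84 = 38.23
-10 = -10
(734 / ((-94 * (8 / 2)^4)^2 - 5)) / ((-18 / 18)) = -734 / 579076091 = -0.00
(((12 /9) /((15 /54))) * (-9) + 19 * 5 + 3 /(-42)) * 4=7242 /35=206.91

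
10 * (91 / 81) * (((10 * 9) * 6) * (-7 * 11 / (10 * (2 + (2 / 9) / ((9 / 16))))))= -1891890 / 97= -19504.02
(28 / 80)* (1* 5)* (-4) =-7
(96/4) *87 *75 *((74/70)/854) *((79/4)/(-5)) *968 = -2215470312/2989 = -741207.87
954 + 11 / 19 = 954.58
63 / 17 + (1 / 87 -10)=-9292 / 1479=-6.28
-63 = -63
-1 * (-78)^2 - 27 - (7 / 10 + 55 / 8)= -244743 / 40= -6118.58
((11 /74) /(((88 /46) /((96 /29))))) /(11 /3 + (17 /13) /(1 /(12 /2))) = 10764 /481777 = 0.02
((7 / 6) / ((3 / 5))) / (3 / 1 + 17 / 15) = 175 / 372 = 0.47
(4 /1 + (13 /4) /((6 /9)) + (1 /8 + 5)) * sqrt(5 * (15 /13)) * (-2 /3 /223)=-140 * sqrt(39) /8697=-0.10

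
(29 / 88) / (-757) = -29 / 66616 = -0.00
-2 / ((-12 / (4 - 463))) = -153 / 2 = -76.50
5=5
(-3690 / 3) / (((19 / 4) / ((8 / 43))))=-48.18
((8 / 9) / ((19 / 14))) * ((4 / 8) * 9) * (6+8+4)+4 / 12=3043 / 57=53.39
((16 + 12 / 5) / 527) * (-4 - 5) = -828 / 2635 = -0.31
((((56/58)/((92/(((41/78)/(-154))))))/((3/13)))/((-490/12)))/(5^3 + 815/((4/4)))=0.00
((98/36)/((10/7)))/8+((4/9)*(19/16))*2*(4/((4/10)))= 1727/160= 10.79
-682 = -682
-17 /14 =-1.21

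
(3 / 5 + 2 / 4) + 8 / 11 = 201 / 110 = 1.83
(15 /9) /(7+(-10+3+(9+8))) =5 /51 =0.10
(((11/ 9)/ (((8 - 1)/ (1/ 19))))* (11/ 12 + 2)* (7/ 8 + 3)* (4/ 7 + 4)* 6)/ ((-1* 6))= -1705/ 3591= -0.47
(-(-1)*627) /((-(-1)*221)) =627 /221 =2.84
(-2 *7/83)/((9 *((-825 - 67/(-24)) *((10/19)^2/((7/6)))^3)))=16136737183/9476068500000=0.00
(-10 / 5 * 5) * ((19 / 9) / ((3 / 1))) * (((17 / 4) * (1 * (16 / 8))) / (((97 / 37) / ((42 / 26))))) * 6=-836570 / 3783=-221.14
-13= -13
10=10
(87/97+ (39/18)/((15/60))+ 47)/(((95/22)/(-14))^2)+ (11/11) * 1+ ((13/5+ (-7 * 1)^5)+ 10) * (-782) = 6898602708847/525255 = 13133816.35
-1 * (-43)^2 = -1849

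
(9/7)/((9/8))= 8/7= 1.14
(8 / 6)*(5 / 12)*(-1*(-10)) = 50 / 9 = 5.56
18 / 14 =9 / 7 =1.29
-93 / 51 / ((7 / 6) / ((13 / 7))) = -2418 / 833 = -2.90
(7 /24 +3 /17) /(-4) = -191 /1632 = -0.12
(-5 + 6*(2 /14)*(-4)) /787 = -59 /5509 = -0.01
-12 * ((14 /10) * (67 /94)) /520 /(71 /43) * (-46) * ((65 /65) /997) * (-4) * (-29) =80708334 /1081271425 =0.07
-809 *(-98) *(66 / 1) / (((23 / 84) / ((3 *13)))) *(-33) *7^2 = -27718673686704 / 23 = -1205159725508.87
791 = 791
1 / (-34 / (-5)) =5 / 34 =0.15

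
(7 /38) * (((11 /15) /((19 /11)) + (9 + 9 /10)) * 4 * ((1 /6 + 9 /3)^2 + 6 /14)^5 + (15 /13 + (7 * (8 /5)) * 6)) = 9718487218284078233891 /10219896019307520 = 950937.97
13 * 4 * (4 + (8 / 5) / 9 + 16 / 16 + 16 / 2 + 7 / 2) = 39026 / 45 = 867.24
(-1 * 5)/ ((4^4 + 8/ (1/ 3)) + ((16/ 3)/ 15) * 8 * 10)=-45/ 2776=-0.02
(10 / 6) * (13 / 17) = 65 / 51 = 1.27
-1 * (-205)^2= -42025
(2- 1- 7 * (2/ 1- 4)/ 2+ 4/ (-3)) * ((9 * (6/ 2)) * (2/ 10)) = 36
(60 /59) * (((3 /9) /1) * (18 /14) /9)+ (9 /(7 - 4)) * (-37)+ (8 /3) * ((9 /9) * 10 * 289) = 9411091 /1239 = 7595.72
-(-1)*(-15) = -15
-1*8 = -8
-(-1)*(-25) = -25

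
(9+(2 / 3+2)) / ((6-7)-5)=-35 / 18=-1.94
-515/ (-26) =515/ 26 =19.81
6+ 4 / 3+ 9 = 49 / 3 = 16.33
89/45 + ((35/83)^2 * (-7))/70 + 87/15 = 962255/124002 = 7.76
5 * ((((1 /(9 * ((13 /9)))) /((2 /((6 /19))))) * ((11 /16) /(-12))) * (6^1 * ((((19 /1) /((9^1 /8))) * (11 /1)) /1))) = -605 /156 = -3.88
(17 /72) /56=17 /4032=0.00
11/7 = 1.57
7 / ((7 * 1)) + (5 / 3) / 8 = 29 / 24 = 1.21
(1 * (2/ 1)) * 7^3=686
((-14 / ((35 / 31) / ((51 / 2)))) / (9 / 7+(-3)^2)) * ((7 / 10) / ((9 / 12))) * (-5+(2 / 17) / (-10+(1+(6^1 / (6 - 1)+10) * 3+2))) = 54467 / 380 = 143.33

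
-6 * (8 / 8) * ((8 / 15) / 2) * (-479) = 3832 / 5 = 766.40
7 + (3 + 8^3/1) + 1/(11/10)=5752/11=522.91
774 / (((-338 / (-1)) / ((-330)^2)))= 42144300 / 169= 249374.56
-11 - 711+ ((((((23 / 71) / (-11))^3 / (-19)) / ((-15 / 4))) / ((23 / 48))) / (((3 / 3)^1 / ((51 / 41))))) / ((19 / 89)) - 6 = -25665252807953624 / 35254467931705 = -728.00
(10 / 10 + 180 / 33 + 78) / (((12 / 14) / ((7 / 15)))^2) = 2230529 / 89100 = 25.03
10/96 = 5/48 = 0.10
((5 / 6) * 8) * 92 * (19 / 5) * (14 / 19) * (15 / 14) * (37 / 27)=68080 / 27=2521.48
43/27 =1.59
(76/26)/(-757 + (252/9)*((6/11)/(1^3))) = -0.00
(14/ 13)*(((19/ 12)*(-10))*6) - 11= -1473/ 13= -113.31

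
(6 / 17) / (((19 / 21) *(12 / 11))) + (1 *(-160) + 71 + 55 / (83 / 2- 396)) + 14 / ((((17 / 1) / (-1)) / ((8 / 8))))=-41047715 / 458014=-89.62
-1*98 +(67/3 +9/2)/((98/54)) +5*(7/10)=-79.71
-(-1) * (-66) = -66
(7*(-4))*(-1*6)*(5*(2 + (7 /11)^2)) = 244440 /121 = 2020.17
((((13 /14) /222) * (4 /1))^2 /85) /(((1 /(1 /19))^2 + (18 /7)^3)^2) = 405769 /17605299688597125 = 0.00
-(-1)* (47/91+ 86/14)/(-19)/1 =-606/1729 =-0.35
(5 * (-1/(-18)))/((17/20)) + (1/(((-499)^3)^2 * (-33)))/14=118875949528851907649/363760405558286837562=0.33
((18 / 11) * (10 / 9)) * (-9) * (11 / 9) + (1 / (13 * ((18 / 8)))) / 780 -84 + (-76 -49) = -5224634 / 22815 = -229.00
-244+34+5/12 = -2515/12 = -209.58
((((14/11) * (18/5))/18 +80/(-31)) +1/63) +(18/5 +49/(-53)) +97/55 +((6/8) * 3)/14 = 104277253/45543960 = 2.29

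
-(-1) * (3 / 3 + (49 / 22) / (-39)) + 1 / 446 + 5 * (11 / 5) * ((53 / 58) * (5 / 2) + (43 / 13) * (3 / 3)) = 693131405 / 11097372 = 62.46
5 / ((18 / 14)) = 35 / 9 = 3.89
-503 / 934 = -0.54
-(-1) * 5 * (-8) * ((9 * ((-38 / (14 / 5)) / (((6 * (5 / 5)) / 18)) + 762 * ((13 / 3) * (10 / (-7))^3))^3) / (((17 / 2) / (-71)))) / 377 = -1863891633581815864230000 / 258626267263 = -7206892220604.97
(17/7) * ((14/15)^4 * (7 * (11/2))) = 3591896/50625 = 70.95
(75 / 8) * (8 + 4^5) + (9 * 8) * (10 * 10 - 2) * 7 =59067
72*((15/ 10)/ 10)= 54/ 5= 10.80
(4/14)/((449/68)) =136/3143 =0.04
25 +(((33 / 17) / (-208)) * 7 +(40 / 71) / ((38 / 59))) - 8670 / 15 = -2633984531 / 4770064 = -552.19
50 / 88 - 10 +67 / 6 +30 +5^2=7489 / 132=56.73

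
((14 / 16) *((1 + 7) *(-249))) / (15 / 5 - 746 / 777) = -1354311 / 1585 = -854.45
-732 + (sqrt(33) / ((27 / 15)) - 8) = -740 + 5 * sqrt(33) / 9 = -736.81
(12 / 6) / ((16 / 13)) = 13 / 8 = 1.62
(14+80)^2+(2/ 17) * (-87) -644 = 139090/ 17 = 8181.76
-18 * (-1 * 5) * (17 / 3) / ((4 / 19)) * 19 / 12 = 30685 / 8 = 3835.62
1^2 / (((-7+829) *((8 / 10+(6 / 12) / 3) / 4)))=0.01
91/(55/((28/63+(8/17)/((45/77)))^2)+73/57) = 4740586032/1901397703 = 2.49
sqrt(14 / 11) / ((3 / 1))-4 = -4+ sqrt(154) / 33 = -3.62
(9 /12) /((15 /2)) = 1 /10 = 0.10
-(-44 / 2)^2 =-484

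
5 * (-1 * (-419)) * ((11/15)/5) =4609/15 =307.27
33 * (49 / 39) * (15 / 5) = 1617 / 13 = 124.38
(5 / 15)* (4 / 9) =4 / 27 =0.15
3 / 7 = 0.43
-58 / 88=-29 / 44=-0.66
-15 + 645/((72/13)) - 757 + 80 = -13813/24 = -575.54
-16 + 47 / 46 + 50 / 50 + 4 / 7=-4317 / 322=-13.41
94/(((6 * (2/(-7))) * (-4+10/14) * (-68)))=-2303/9384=-0.25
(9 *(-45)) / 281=-405 / 281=-1.44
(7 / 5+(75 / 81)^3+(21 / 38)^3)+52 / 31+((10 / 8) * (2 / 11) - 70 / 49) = 2.84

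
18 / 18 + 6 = 7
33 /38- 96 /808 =2877 /3838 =0.75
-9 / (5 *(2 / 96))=-432 / 5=-86.40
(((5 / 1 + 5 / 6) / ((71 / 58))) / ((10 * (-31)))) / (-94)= 203 / 1241364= 0.00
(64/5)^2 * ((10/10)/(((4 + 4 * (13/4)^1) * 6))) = 2048/1275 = 1.61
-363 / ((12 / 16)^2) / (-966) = 968 / 1449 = 0.67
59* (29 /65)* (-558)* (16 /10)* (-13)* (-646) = -197363439.36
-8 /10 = -4 /5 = -0.80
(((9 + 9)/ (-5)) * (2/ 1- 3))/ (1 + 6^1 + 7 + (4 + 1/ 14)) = 0.20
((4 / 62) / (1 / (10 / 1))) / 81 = 20 / 2511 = 0.01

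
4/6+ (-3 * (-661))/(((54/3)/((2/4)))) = 223/4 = 55.75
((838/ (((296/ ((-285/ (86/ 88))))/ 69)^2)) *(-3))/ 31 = -58817769285825/ 156939422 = -374780.08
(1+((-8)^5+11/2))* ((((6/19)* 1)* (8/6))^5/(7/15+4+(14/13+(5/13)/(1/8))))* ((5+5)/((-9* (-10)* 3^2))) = -23259791360/37460901771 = -0.62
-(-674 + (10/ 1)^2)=574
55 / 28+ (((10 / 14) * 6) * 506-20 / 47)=2855865 / 1316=2170.11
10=10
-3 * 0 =0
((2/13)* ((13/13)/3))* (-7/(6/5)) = -35/117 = -0.30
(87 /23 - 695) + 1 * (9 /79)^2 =-99217555 /143543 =-691.20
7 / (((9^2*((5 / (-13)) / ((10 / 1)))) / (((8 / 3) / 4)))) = -364 / 243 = -1.50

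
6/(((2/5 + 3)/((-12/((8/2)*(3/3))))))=-90/17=-5.29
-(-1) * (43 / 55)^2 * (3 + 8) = 6.72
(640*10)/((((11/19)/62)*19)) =396800/11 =36072.73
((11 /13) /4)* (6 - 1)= 55 /52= 1.06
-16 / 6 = -8 / 3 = -2.67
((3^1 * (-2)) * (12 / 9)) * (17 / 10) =-68 / 5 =-13.60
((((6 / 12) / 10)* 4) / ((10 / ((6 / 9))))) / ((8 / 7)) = 7 / 600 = 0.01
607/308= 1.97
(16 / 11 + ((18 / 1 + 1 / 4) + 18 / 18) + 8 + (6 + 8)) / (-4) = -10.68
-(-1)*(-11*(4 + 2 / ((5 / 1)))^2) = -5324 / 25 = -212.96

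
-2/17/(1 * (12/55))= -55/102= -0.54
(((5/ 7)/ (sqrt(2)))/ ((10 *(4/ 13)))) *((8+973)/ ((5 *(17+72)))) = 12753 *sqrt(2)/ 49840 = 0.36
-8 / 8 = -1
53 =53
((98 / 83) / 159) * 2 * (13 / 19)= 2548 / 250743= 0.01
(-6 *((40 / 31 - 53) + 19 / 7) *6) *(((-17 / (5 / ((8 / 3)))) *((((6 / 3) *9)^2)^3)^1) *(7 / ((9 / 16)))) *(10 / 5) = -2098348514869248 / 155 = -13537732353995.15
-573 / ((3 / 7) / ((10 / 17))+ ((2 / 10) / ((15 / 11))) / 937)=-563746050 / 716959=-786.30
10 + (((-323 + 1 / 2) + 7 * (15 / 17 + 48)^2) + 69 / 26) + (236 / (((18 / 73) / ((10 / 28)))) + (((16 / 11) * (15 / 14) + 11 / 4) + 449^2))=324875366969 / 1487772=218363.68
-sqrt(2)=-1.41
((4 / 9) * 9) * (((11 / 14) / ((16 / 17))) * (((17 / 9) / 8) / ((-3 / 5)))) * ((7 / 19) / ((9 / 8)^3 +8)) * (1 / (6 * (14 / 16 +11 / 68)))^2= -117597568 / 88577906805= -0.00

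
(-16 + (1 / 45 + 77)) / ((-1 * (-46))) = 1373 / 1035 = 1.33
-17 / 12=-1.42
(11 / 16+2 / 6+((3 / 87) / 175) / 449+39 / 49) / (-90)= -1390968661 / 68907132000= -0.02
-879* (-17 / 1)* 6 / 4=44829 / 2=22414.50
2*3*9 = 54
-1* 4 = -4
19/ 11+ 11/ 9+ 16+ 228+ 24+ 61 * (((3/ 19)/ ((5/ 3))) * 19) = 188471/ 495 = 380.75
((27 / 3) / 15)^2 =9 / 25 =0.36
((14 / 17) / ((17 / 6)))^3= 592704 / 24137569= 0.02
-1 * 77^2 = -5929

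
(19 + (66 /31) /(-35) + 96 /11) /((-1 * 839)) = -330199 /10013465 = -0.03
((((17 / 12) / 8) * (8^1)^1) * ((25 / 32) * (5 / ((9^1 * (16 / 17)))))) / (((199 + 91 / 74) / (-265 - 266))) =-78860875 / 45517824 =-1.73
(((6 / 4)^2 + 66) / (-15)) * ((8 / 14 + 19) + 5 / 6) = -11141 / 120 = -92.84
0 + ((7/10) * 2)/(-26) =-7/130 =-0.05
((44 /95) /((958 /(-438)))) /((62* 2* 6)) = -803 /2821310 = -0.00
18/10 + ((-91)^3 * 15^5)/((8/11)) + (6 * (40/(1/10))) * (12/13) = -409153728206439/520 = -786834092704.69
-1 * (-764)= 764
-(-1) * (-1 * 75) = -75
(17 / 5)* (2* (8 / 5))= 272 / 25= 10.88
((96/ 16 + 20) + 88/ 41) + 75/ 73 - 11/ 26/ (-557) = 1264557717/ 43344626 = 29.17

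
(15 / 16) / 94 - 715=-1075345 / 1504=-714.99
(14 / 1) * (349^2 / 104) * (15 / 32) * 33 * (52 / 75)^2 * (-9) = -1097305209 / 1000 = -1097305.21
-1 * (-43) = 43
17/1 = 17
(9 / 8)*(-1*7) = -63 / 8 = -7.88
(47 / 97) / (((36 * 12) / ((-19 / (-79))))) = 893 / 3310416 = 0.00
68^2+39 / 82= 379207 / 82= 4624.48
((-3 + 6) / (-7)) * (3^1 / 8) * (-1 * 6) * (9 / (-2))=-243 / 56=-4.34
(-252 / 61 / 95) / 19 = -252 / 110105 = -0.00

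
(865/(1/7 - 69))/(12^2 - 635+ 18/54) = 0.03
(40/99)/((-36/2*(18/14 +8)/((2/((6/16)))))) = -448/34749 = -0.01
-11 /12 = -0.92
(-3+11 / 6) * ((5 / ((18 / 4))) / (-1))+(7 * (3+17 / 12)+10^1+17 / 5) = 24631 / 540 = 45.61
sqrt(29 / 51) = sqrt(1479) / 51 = 0.75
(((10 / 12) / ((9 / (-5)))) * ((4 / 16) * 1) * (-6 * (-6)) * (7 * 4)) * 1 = -350 / 3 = -116.67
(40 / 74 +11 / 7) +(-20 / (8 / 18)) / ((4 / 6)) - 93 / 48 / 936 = -253634077 / 3878784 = -65.39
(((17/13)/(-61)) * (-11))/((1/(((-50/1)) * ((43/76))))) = -201025/30134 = -6.67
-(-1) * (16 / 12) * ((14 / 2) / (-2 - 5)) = -4 / 3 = -1.33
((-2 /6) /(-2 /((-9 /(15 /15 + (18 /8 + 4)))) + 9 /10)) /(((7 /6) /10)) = -900 /791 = -1.14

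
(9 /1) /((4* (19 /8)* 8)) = 9 /76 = 0.12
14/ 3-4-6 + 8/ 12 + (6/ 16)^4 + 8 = 41203/ 12288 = 3.35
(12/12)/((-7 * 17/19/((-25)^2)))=-11875/119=-99.79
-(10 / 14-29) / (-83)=-198 / 581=-0.34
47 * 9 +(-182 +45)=286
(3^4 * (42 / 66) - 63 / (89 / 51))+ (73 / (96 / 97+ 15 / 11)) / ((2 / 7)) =124.01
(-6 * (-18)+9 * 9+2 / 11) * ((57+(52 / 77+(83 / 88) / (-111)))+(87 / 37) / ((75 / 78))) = 19439538721 / 1709400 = 11372.14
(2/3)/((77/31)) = 62/231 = 0.27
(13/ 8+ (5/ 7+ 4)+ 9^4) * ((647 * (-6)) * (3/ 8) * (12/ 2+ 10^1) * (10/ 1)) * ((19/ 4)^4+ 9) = -1420102434695625/ 1792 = -792467876504.26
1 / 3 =0.33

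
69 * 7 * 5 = 2415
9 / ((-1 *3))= -3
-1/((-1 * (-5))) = -1/5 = -0.20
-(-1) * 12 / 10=6 / 5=1.20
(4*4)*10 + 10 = 170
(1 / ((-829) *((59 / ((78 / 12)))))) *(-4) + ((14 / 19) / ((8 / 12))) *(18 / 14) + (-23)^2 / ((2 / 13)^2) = 83086438273 / 3717236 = 22351.67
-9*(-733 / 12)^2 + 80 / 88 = -5910019 / 176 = -33579.65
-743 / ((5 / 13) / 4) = -38636 / 5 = -7727.20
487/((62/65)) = 31655/62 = 510.56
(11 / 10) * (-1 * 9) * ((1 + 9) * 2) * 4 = -792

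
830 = 830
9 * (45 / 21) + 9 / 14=279 / 14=19.93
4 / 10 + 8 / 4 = 12 / 5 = 2.40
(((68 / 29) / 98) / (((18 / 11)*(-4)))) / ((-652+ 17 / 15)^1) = 935 / 166478676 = 0.00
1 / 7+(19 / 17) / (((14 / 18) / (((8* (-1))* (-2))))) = 2753 / 119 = 23.13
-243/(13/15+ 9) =-3645/148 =-24.63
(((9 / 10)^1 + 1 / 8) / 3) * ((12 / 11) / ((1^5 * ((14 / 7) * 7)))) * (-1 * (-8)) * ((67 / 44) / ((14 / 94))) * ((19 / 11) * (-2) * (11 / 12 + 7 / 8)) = -105482053 / 7826280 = -13.48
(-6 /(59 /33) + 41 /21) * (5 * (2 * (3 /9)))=-17390 /3717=-4.68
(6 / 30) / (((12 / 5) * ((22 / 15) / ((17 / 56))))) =0.02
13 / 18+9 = 175 / 18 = 9.72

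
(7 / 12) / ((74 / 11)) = 77 / 888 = 0.09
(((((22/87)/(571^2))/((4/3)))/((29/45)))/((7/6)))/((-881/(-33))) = 49005/1690994366327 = 0.00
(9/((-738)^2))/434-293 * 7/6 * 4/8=-4488945761/26263944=-170.92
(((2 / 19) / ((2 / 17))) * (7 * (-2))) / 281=-238 / 5339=-0.04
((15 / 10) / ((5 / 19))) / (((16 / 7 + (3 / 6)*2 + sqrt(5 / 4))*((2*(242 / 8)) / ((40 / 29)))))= 293664 / 6565339-44688*sqrt(5) / 6565339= 0.03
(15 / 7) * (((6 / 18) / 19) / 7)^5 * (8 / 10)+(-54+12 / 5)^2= 1570654546044876784 / 589903906783275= 2662.56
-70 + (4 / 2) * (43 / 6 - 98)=-755 / 3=-251.67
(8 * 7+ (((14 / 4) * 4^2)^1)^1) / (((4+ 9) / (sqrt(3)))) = 112 * sqrt(3) / 13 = 14.92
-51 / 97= -0.53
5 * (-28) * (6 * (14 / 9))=-3920 / 3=-1306.67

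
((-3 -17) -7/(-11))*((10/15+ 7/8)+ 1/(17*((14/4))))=-316021/10472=-30.18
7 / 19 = 0.37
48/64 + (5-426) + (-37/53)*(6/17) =-1515469/3604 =-420.50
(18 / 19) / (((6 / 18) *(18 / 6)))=18 / 19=0.95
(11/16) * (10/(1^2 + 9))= 11/16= 0.69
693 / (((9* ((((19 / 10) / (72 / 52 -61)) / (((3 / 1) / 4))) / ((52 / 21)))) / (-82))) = 6990500 / 19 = 367921.05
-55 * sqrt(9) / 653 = -165 / 653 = -0.25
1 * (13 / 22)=13 / 22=0.59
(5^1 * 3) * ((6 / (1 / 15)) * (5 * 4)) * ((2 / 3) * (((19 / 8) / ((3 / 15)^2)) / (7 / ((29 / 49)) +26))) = 30993750 / 1097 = 28253.19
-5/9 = -0.56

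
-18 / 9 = -2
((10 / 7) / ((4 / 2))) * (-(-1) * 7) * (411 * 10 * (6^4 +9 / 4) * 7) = 373506525 / 2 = 186753262.50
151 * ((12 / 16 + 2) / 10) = 1661 / 40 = 41.52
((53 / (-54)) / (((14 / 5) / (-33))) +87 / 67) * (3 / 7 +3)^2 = 3475664 / 22981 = 151.24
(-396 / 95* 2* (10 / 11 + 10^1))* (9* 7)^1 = -108864 / 19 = -5729.68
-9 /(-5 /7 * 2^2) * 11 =693 /20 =34.65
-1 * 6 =-6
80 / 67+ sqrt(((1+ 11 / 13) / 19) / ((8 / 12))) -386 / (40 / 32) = -103048 / 335+ 6* sqrt(247) / 247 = -307.22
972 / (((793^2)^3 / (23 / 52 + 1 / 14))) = 45441 / 22629789605063008459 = 0.00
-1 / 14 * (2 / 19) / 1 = -1 / 133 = -0.01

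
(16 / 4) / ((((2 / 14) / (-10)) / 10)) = -2800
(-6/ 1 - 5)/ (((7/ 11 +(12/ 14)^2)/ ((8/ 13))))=-47432/ 9607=-4.94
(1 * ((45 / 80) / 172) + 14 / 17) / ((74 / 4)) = 38681 / 865504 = 0.04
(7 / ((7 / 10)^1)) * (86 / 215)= 4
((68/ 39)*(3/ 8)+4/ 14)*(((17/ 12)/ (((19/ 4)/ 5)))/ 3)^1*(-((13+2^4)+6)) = -425/ 26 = -16.35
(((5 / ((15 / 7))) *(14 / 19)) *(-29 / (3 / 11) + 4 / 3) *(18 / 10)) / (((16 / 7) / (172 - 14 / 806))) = -1497698181 / 61256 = -24449.82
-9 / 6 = -3 / 2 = -1.50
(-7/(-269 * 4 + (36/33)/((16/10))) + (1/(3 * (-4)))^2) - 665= -2265348487/3406608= -664.99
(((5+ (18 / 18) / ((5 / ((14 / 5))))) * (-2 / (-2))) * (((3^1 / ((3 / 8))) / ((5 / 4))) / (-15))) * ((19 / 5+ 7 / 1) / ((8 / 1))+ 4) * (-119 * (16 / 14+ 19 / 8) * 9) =149429031 / 3125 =47817.29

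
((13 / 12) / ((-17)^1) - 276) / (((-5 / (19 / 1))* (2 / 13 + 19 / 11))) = 153013289 / 274380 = 557.67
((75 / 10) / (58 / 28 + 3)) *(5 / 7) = 75 / 71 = 1.06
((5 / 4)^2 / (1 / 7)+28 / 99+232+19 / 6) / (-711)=-390277 / 1126224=-0.35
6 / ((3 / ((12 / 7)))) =24 / 7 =3.43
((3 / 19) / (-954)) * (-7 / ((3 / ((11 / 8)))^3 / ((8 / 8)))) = 9317 / 83524608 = 0.00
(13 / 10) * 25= 65 / 2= 32.50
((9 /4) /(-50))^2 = 81 /40000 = 0.00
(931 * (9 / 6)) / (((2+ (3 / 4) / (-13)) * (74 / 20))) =726180 / 3737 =194.32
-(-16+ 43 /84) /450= 1301 /37800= 0.03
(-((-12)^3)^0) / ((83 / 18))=-18 / 83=-0.22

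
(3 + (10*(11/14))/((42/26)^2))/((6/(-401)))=-401.74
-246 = -246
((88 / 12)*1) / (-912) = -11 / 1368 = -0.01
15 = 15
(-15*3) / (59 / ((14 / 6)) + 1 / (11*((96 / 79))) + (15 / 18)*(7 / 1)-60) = 66528 / 42587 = 1.56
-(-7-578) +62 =647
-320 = -320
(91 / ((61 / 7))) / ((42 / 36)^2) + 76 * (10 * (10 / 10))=46828 / 61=767.67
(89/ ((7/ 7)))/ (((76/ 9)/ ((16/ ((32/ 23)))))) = 18423/ 152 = 121.20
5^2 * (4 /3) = 100 /3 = 33.33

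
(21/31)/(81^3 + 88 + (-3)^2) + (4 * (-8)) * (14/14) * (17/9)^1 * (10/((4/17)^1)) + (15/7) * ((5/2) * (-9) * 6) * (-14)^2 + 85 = -1253845367843/21185586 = -59183.89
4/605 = 0.01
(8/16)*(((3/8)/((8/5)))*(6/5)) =9/64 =0.14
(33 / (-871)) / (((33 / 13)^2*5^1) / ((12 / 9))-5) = -1716 / 867985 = -0.00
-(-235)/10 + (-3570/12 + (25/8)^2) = -16911/64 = -264.23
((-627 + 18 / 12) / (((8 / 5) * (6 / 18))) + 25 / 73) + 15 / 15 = -1368277 / 1168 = -1171.47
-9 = -9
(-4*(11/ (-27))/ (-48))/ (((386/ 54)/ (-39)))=143/ 772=0.19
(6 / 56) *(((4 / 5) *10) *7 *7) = 42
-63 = -63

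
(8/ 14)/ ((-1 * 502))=-2/ 1757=-0.00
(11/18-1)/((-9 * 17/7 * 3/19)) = 0.11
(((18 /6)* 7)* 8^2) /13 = 1344 /13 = 103.38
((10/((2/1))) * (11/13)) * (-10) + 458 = 5404/13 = 415.69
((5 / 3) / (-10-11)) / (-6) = 5 / 378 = 0.01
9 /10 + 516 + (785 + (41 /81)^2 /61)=1301.90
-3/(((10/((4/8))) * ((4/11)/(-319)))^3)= 129619803687/512000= 253163.68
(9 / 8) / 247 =0.00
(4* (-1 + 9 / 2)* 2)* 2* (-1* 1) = -56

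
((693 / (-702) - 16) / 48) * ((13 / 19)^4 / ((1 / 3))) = -2911025 / 12510816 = -0.23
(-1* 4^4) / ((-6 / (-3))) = -128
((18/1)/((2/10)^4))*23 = 258750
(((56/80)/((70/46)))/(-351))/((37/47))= -1081/649350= -0.00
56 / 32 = 7 / 4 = 1.75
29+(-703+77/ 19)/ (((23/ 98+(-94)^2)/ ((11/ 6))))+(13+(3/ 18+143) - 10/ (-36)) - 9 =26105999812/ 148077621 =176.30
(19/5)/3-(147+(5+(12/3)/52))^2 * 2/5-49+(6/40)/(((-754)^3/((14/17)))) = -9298.69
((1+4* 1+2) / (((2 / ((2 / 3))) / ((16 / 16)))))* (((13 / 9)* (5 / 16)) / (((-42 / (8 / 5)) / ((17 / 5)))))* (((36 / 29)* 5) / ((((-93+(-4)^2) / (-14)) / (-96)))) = 14144 / 957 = 14.78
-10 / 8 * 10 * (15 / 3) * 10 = -625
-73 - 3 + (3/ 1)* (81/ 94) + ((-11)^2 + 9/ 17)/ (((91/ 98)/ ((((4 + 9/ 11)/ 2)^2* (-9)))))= -17368389275/ 2513654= -6909.62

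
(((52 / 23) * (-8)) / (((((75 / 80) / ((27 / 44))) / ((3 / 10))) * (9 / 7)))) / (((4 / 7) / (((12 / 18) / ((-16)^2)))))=-637 / 50600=-0.01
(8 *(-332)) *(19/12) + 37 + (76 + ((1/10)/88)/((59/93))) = -637421561/155760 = -4092.33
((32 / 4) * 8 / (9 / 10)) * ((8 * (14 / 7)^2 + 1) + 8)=26240 / 9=2915.56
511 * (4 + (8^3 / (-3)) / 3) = -243236 / 9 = -27026.22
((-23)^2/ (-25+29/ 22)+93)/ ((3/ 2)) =73630/ 1563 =47.11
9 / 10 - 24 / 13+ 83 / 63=3041 / 8190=0.37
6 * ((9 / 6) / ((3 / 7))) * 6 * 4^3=8064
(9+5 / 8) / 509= 0.02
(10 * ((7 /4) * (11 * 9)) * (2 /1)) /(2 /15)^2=194906.25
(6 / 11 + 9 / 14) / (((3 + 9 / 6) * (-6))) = -61 / 1386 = -0.04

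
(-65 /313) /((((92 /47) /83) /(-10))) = 1267825 /14398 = 88.06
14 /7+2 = 4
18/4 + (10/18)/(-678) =4.50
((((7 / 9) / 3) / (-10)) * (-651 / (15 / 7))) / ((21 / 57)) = 28861 / 1350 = 21.38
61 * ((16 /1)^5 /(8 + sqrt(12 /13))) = 1663041536 /205 - 31981568 * sqrt(39) /205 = 7138130.28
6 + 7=13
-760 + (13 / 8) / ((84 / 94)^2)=-10696403 / 14112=-757.97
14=14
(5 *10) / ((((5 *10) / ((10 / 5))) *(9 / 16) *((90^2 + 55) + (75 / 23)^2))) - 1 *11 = -11.00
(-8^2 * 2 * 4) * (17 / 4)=-2176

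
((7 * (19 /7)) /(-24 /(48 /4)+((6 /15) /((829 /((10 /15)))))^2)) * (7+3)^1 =-14689776375 /154629217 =-95.00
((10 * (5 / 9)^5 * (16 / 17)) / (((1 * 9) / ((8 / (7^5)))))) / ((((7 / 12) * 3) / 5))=80000000 / 1062899537553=0.00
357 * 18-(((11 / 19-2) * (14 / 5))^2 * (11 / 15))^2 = 12810563313786 / 2036265625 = 6291.20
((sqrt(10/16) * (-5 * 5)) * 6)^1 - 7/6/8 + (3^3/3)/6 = 65/48 - 75 * sqrt(10)/2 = -117.23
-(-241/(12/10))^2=-1452025/36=-40334.03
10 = 10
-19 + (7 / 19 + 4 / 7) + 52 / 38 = -16.69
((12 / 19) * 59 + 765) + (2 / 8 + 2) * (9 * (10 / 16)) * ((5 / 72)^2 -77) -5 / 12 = -20151403 / 116736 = -172.62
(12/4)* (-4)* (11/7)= -132/7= -18.86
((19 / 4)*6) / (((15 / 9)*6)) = 57 / 20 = 2.85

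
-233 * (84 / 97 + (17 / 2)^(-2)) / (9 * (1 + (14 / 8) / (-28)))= -91947392 / 3784455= -24.30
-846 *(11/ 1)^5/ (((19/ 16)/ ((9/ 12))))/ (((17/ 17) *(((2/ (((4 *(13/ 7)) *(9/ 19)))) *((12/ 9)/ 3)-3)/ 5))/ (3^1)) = 2347696648440/ 4997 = 469821222.42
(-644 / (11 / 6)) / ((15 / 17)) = -21896 / 55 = -398.11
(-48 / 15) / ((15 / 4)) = -64 / 75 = -0.85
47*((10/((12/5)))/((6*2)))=1175/72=16.32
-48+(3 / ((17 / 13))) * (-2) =-894 / 17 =-52.59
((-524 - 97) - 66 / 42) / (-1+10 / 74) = 80623 / 112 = 719.85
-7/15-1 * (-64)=953/15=63.53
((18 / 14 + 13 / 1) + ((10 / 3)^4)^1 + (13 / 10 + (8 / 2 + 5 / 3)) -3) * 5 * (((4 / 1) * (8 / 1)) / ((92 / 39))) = 41781532 / 4347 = 9611.58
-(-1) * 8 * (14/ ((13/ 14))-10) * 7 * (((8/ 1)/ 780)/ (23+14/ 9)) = 22176/ 186745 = 0.12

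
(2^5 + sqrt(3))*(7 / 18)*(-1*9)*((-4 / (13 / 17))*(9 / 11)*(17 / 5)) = 36414*sqrt(3) / 715 + 1165248 / 715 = 1717.93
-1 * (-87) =87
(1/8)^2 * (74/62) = 37/1984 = 0.02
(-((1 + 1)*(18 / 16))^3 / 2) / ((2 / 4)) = -729 / 64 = -11.39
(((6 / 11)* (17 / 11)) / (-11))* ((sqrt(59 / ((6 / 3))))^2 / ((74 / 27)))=-81243 / 98494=-0.82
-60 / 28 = -15 / 7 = -2.14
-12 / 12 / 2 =-1 / 2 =-0.50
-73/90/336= -73/30240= -0.00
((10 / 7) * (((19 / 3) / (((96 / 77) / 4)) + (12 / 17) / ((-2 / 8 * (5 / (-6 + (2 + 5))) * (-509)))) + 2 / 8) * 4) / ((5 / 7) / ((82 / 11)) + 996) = 5254471522 / 44526875643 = 0.12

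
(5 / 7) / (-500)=-1 / 700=-0.00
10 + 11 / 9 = 101 / 9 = 11.22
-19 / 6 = -3.17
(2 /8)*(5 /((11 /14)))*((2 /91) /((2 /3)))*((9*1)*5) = 675 /286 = 2.36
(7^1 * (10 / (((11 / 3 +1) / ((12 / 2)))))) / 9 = 10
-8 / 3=-2.67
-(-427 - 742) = 1169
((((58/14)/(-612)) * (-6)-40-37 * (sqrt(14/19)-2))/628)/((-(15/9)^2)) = -14583/747320 + 333 * sqrt(266)/298300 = -0.00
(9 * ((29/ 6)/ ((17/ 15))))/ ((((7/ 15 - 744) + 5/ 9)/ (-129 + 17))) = 1644300/ 284189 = 5.79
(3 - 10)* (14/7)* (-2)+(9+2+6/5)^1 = 201/5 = 40.20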